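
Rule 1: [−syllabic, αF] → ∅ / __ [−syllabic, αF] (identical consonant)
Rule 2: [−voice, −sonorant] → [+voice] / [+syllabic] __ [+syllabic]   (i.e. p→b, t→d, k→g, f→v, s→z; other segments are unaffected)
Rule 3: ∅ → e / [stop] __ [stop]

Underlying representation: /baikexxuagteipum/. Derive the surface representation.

Rule 1 (degemination): /xx/ is a geminate; the first /x/ deletes. /baikexxuagteipum/ → baikexuagteipum.
Rule 2 (intervocalic voicing): /k/ is a voiceless obstruent between vowels /i/ and /e/, so it voices to [g]. /p/ is a voiceless obstruent between vowels /i/ and /u/, so it voices to [b]. /baikexuagteipum/ → baigexuagteibum.
Rule 3 (stop-cluster e-epenthesis): /g/ and /t/ form a stop–stop cluster, so [e] is inserted between them. /baigexuagteibum/ → baigexuageteibum.

baigexuageteibum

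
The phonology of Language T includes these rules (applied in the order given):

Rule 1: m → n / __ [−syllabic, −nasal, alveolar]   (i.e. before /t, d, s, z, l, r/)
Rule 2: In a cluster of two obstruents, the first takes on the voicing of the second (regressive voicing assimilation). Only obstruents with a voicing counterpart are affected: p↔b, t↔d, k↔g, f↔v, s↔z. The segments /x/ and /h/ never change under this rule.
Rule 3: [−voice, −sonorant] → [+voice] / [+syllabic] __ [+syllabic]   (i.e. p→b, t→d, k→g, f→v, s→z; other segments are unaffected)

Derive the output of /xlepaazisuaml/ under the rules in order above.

Rule 1 (nasal place assimilation): /m/ precedes the alveolar consonant /l/, so it assimilates in place to [n]. /xlepaazisuaml/ → xlepaazisuanl.
Rule 2 (regressive voicing assimilation): no segment meets the environment; /xlepaazisuanl/ is unchanged.
Rule 3 (intervocalic voicing): /p/ is a voiceless obstruent between vowels /e/ and /a/, so it voices to [b]. /s/ is a voiceless obstruent between vowels /i/ and /u/, so it voices to [z]. /xlepaazisuanl/ → xlebaazizuanl.

xlebaazizuanl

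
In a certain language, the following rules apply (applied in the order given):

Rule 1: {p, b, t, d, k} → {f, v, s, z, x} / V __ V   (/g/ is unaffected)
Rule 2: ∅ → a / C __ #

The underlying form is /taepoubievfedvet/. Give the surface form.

taefouvievfedveta

Rule 1 (intervocalic spirantization): /p/ is a stop between vowels /e/ and /o/, so it spirantizes to the fricative [f]. /b/ is a stop between vowels /u/ and /i/, so it spirantizes to the fricative [v]. /taepoubievfedvet/ → taefouvievfedvet.
Rule 2 (final a-epenthesis): the form ends in the consonant /t/, so [a] is inserted word-finally. /taefouvievfedvet/ → taefouvievfedveta.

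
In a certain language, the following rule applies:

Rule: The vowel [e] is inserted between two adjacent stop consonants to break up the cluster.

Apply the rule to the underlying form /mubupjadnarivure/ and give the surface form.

mubupjadnarivure

No segment of /mubupjadnarivure/ meets the structural description of the rule, so the form surfaces unchanged.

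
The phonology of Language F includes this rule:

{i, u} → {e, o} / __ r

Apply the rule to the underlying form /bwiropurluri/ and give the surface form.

Scanning /bwiropurluri/: /i/ is a high vowel immediately before /r/, so it lowers to [e]; /u/ is a high vowel immediately before /r/, so it lowers to [o]; /u/ is a high vowel immediately before /r/, so it lowers to [o]; /i/ at position 12 is not in the conditioning environment.
Result: [bweroporlori].

bweroporlori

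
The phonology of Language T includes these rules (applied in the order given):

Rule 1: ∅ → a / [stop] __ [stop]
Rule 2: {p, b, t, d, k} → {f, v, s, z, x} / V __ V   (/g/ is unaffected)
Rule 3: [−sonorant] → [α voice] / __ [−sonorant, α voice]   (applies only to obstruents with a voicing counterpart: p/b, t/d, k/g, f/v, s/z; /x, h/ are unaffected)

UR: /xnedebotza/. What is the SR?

Rule 1 (stop-cluster a-epenthesis): no segment meets the environment; /xnedebotza/ is unchanged.
Rule 2 (intervocalic spirantization): /d/ is a stop between vowels /e/ and /e/, so it spirantizes to the fricative [z]. /b/ is a stop between vowels /e/ and /o/, so it spirantizes to the fricative [v]. /xnedebotza/ → xnezevotza.
Rule 3 (regressive voicing assimilation): /t/ precedes the voiced obstruent /z/, so it voices to [d] by assimilation. /xnezevotza/ → xnezevodza.

xnezevodza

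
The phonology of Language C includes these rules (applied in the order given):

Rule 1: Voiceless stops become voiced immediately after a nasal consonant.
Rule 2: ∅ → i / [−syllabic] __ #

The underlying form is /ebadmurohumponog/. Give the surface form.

Rule 1 (post-nasal voicing): /p/ is a voiceless stop immediately after the nasal /m/, so it voices to [b]. /ebadmurohumponog/ → ebadmurohumbonog.
Rule 2 (final i-epenthesis): the form ends in the consonant /g/, so [i] is inserted word-finally. /ebadmurohumbonog/ → ebadmurohumbonogi.

ebadmurohumbonogi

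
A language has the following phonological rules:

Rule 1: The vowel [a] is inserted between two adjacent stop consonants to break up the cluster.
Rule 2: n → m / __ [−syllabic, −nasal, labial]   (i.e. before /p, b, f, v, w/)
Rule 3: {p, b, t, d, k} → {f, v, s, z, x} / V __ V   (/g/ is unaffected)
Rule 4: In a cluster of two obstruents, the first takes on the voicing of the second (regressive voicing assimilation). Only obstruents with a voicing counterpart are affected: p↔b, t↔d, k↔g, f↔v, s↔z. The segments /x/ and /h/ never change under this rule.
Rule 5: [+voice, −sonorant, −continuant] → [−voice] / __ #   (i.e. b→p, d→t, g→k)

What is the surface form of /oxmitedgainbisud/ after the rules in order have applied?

Rule 1 (stop-cluster a-epenthesis): /d/ and /g/ form a stop–stop cluster, so [a] is inserted between them. /oxmitedgainbisud/ → oxmitedagainbisud.
Rule 2 (nasal place assimilation): /n/ precedes the labial consonant /b/, so it assimilates in place to [m]. /oxmitedagainbisud/ → oxmitedagaimbisud.
Rule 3 (intervocalic spirantization): /t/ is a stop between vowels /i/ and /e/, so it spirantizes to the fricative [s]. /d/ is a stop between vowels /e/ and /a/, so it spirantizes to the fricative [z]. /oxmitedagaimbisud/ → oxmisezagaimbisud.
Rule 4 (regressive voicing assimilation): no segment meets the environment; /oxmisezagaimbisud/ is unchanged.
Rule 5 (final devoicing): /d/ is a voiced stop in word-final position, so it devoices to [t]. /oxmisezagaimbisud/ → oxmisezagaimbisut.

oxmisezagaimbisut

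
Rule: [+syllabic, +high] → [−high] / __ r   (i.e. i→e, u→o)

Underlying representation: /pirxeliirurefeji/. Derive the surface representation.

perxelierorefeji

Scanning /pirxeliirurefeji/: /i/ is a high vowel immediately before /r/, so it lowers to [e]; /i/ at position 7 is not in the conditioning environment; /i/ is a high vowel immediately before /r/, so it lowers to [e]; /u/ is a high vowel immediately before /r/, so it lowers to [o]; /i/ at position 16 is not in the conditioning environment.
Result: [perxelierorefeji].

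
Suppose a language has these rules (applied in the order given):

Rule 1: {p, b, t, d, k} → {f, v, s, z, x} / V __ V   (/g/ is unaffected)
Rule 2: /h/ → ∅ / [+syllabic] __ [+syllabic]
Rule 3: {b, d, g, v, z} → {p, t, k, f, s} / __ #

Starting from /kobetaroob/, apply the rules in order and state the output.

kovesaroop

Rule 1 (intervocalic spirantization): /b/ is a stop between vowels /o/ and /e/, so it spirantizes to the fricative [v]. /t/ is a stop between vowels /e/ and /a/, so it spirantizes to the fricative [s]. /kobetaroob/ → kovesaroob.
Rule 2 (intervocalic h-deletion): no segment meets the environment; /kovesaroob/ is unchanged.
Rule 3 (final devoicing): /b/ is a voiced obstruent in word-final position, so it devoices to [p]. /kovesaroob/ → kovesaroop.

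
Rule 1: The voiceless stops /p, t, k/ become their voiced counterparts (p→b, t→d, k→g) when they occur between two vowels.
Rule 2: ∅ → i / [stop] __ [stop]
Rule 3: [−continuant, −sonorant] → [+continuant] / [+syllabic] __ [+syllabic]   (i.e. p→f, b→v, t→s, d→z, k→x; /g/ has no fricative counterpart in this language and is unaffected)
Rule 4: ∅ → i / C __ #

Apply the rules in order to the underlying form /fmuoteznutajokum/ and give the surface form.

Rule 1 (intervocalic voicing): /t/ is a voiceless stop between vowels /o/ and /e/, so it voices to [d]. /t/ is a voiceless stop between vowels /u/ and /a/, so it voices to [d]. /k/ is a voiceless stop between vowels /o/ and /u/, so it voices to [g]. /fmuoteznutajokum/ → fmuodeznudajogum.
Rule 2 (stop-cluster i-epenthesis): no segment meets the environment; /fmuodeznudajogum/ is unchanged.
Rule 3 (intervocalic spirantization): /d/ is a stop between vowels /o/ and /e/, so it spirantizes to the fricative [z]. /d/ is a stop between vowels /u/ and /a/, so it spirantizes to the fricative [z]. /fmuodeznudajogum/ → fmuozeznuzajogum.
Rule 4 (final i-epenthesis): the form ends in the consonant /m/, so [i] is inserted word-finally. /fmuozeznuzajogum/ → fmuozeznuzajogumi.

fmuozeznuzajogumi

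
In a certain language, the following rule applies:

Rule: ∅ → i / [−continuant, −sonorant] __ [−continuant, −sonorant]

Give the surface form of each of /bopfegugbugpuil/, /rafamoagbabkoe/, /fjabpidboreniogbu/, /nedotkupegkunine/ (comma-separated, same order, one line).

/bopfegugbugpuil/: /g/ and /b/ form a stop–stop cluster, so [i] is inserted between them. /g/ and /p/ form a stop–stop cluster, so [i] is inserted between them. → [bopfegugibugipuil].
/rafamoagbabkoe/: /g/ and /b/ form a stop–stop cluster, so [i] is inserted between them. /b/ and /k/ form a stop–stop cluster, so [i] is inserted between them. → [rafamoagibabikoe].
/fjabpidboreniogbu/: /b/ and /p/ form a stop–stop cluster, so [i] is inserted between them. /d/ and /b/ form a stop–stop cluster, so [i] is inserted between them. /g/ and /b/ form a stop–stop cluster, so [i] is inserted between them. → [fjabipidiboreniogibu].
/nedotkupegkunine/: /t/ and /k/ form a stop–stop cluster, so [i] is inserted between them. /g/ and /k/ form a stop–stop cluster, so [i] is inserted between them. → [nedotikupegikunine].

bopfegugibugipuil, rafamoagibabikoe, fjabipidiboreniogibu, nedotikupegikunine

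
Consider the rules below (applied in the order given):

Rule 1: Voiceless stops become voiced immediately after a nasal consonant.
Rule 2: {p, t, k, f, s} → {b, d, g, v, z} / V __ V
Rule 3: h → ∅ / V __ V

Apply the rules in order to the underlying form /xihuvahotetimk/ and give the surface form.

Rule 1 (post-nasal voicing): /k/ is a voiceless stop immediately after the nasal /m/, so it voices to [g]. /xihuvahotetimk/ → xihuvahotetimg.
Rule 2 (intervocalic voicing): /t/ is a voiceless obstruent between vowels /o/ and /e/, so it voices to [d]. /t/ is a voiceless obstruent between vowels /e/ and /i/, so it voices to [d]. /xihuvahotetimg/ → xihuvahodedimg.
Rule 3 (intervocalic h-deletion): /h/ occurs between vowels /i/ and /u/, so it deletes. /h/ occurs between vowels /a/ and /o/, so it deletes. /xihuvahodedimg/ → xiuvaodedimg.

xiuvaodedimg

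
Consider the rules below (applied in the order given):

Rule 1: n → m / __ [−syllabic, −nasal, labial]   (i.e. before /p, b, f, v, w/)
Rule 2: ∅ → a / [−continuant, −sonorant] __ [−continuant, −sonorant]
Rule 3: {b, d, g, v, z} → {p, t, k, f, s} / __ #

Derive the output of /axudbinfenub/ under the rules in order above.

Rule 1 (nasal place assimilation): /n/ precedes the labial consonant /f/, so it assimilates in place to [m]. /axudbinfenub/ → axudbimfenub.
Rule 2 (stop-cluster a-epenthesis): /d/ and /b/ form a stop–stop cluster, so [a] is inserted between them. /axudbimfenub/ → axudabimfenub.
Rule 3 (final devoicing): /b/ is a voiced obstruent in word-final position, so it devoices to [p]. /axudabimfenub/ → axudabimfenup.

axudabimfenup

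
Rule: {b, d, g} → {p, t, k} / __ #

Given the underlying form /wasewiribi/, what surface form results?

No segment of /wasewiribi/ meets the structural description of the rule, so the form surfaces unchanged.

wasewiribi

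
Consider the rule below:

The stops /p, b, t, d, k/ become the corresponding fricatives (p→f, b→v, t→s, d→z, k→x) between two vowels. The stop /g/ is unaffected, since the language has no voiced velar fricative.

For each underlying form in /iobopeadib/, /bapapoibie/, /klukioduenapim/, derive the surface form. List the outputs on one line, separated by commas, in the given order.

/iobopeadib/: /b/ is a stop between vowels /o/ and /o/, so it spirantizes to the fricative [v]. /p/ is a stop between vowels /o/ and /e/, so it spirantizes to the fricative [f]. /d/ is a stop between vowels /a/ and /i/, so it spirantizes to the fricative [z]. → [iovofeazib].
/bapapoibie/: /p/ is a stop between vowels /a/ and /a/, so it spirantizes to the fricative [f]. /p/ is a stop between vowels /a/ and /o/, so it spirantizes to the fricative [f]. /b/ is a stop between vowels /i/ and /i/, so it spirantizes to the fricative [v]. → [bafafoivie].
/klukioduenapim/: /k/ is a stop between vowels /u/ and /i/, so it spirantizes to the fricative [x]. /d/ is a stop between vowels /o/ and /u/, so it spirantizes to the fricative [z]. /p/ is a stop between vowels /a/ and /i/, so it spirantizes to the fricative [f]. → [kluxiozuenafim].

iovofeazib, bafafoivie, kluxiozuenafim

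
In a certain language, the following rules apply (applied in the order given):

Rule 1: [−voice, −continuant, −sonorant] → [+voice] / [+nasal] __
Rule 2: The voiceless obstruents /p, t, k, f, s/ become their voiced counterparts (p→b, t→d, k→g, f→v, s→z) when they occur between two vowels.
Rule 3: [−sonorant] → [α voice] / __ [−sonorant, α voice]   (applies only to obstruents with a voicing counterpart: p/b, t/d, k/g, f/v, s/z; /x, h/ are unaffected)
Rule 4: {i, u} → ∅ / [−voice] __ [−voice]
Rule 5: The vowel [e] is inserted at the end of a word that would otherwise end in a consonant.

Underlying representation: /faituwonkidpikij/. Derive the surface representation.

faiduwongitpigije

Rule 1 (post-nasal voicing): /k/ is a voiceless stop immediately after the nasal /n/, so it voices to [g]. /faituwonkidpikij/ → faituwongidpikij.
Rule 2 (intervocalic voicing): /t/ is a voiceless obstruent between vowels /i/ and /u/, so it voices to [d]. /k/ is a voiceless obstruent between vowels /i/ and /i/, so it voices to [g]. /faituwongidpikij/ → faiduwongidpigij.
Rule 3 (regressive voicing assimilation): /d/ precedes the voiceless obstruent /p/, so it devoices to [t] by assimilation. /faiduwongidpigij/ → faiduwongitpigij.
Rule 4 (high vowel syncope): no segment meets the environment; /faiduwongitpigij/ is unchanged.
Rule 5 (final e-epenthesis): the form ends in the consonant /j/, so [e] is inserted word-finally. /faiduwongitpigij/ → faiduwongitpigije.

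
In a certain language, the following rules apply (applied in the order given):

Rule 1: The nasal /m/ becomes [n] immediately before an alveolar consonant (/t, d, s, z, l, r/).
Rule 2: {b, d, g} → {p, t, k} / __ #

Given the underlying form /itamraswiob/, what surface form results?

itanraswiop

Rule 1 (nasal place assimilation): /m/ precedes the alveolar consonant /r/, so it assimilates in place to [n]. /itamraswiob/ → itanraswiob.
Rule 2 (final devoicing): /b/ is a voiced stop in word-final position, so it devoices to [p]. /itanraswiob/ → itanraswiop.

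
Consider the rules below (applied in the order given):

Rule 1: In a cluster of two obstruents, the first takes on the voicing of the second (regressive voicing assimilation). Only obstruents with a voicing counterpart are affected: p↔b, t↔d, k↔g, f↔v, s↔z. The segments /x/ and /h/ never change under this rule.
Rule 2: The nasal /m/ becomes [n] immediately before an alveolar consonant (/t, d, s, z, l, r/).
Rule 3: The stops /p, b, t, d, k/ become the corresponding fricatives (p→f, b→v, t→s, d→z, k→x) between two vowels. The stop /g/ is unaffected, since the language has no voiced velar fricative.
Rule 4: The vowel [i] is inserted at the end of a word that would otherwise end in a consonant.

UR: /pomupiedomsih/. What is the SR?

Rule 1 (regressive voicing assimilation): no segment meets the environment; /pomupiedomsih/ is unchanged.
Rule 2 (nasal place assimilation): /m/ precedes the alveolar consonant /s/, so it assimilates in place to [n]. /pomupiedomsih/ → pomupiedonsih.
Rule 3 (intervocalic spirantization): /p/ is a stop between vowels /u/ and /i/, so it spirantizes to the fricative [f]. /d/ is a stop between vowels /e/ and /o/, so it spirantizes to the fricative [z]. /pomupiedonsih/ → pomufiezonsih.
Rule 4 (final i-epenthesis): the form ends in the consonant /h/, so [i] is inserted word-finally. /pomufiezonsih/ → pomufiezonsihi.

pomufiezonsihi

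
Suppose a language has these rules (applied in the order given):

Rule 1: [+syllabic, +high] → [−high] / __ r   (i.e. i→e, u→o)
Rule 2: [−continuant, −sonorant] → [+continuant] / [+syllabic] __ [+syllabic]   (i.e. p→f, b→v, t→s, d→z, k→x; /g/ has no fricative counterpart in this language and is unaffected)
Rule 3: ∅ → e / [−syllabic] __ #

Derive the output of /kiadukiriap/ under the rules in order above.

kiazuxeriape

Rule 1 (pre-rhotic lowering): /i/ is a high vowel immediately before /r/, so it lowers to [e]. /kiadukiriap/ → kiadukeriap.
Rule 2 (intervocalic spirantization): /d/ is a stop between vowels /a/ and /u/, so it spirantizes to the fricative [z]. /k/ is a stop between vowels /u/ and /e/, so it spirantizes to the fricative [x]. /kiadukeriap/ → kiazuxeriap.
Rule 3 (final e-epenthesis): the form ends in the consonant /p/, so [e] is inserted word-finally. /kiazuxeriap/ → kiazuxeriape.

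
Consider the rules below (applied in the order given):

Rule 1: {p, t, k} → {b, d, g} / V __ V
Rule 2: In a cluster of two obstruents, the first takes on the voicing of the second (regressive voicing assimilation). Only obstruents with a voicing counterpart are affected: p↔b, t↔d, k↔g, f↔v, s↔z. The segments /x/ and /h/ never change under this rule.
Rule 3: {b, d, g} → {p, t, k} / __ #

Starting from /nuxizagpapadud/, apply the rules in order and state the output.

nuxizakpabadut

Rule 1 (intervocalic voicing): /p/ is a voiceless stop between vowels /a/ and /a/, so it voices to [b]. /nuxizagpapadud/ → nuxizagpabadud.
Rule 2 (regressive voicing assimilation): /g/ precedes the voiceless obstruent /p/, so it devoices to [k] by assimilation. /nuxizagpabadud/ → nuxizakpabadud.
Rule 3 (final devoicing): /d/ is a voiced stop in word-final position, so it devoices to [t]. /nuxizakpabadud/ → nuxizakpabadut.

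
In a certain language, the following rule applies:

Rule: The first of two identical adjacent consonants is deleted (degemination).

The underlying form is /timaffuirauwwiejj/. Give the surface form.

/ff/ is a geminate; the first /f/ deletes.
/ww/ is a geminate; the first /w/ deletes.
/jj/ is a geminate; the first /j/ deletes.
The other instances of /t/, /m/, /f/, /r/, /w/, /j/ do not occur in the required environment and remain unchanged.
Surface form: [timafuirauwiej].

timafuirauwiej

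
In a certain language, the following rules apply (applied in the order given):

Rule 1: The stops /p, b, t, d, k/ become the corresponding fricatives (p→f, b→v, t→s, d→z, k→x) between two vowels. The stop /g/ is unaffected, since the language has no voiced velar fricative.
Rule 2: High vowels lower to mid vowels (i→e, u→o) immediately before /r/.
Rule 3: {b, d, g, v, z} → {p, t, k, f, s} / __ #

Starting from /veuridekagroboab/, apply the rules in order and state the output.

veorizexagrovoap

Rule 1 (intervocalic spirantization): /d/ is a stop between vowels /i/ and /e/, so it spirantizes to the fricative [z]. /k/ is a stop between vowels /e/ and /a/, so it spirantizes to the fricative [x]. /b/ is a stop between vowels /o/ and /o/, so it spirantizes to the fricative [v]. /veuridekagroboab/ → veurizexagrovoab.
Rule 2 (pre-rhotic lowering): /u/ is a high vowel immediately before /r/, so it lowers to [o]. /veurizexagrovoab/ → veorizexagrovoab.
Rule 3 (final devoicing): /b/ is a voiced obstruent in word-final position, so it devoices to [p]. /veorizexagrovoab/ → veorizexagrovoap.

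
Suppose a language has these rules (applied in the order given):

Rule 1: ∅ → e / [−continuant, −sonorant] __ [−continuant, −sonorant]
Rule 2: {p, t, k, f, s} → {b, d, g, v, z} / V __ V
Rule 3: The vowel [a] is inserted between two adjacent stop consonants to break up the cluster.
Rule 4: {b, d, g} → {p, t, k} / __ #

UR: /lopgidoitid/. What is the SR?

lobegidoidit

Rule 1 (stop-cluster e-epenthesis): /p/ and /g/ form a stop–stop cluster, so [e] is inserted between them. /lopgidoitid/ → lopegidoitid.
Rule 2 (intervocalic voicing): /p/ is a voiceless obstruent between vowels /o/ and /e/, so it voices to [b]. /t/ is a voiceless obstruent between vowels /i/ and /i/, so it voices to [d]. /lopegidoitid/ → lobegidoidid.
Rule 3 (stop-cluster a-epenthesis): no segment meets the environment; /lobegidoidid/ is unchanged.
Rule 4 (final devoicing): /d/ is a voiced stop in word-final position, so it devoices to [t]. /lobegidoidid/ → lobegidoidit.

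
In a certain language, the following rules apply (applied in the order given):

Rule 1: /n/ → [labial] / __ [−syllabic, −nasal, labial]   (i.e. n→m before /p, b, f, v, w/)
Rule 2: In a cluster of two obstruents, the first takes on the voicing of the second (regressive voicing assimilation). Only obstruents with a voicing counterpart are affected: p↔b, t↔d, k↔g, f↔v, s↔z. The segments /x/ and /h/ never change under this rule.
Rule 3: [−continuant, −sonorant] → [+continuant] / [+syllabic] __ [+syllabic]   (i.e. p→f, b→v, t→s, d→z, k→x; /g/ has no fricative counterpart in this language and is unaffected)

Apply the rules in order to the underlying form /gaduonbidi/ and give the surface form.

gazuombizi

Rule 1 (nasal place assimilation): /n/ precedes the labial consonant /b/, so it assimilates in place to [m]. /gaduonbidi/ → gaduombidi.
Rule 2 (regressive voicing assimilation): no segment meets the environment; /gaduombidi/ is unchanged.
Rule 3 (intervocalic spirantization): /d/ is a stop between vowels /a/ and /u/, so it spirantizes to the fricative [z]. /d/ is a stop between vowels /i/ and /i/, so it spirantizes to the fricative [z]. /gaduombidi/ → gazuombizi.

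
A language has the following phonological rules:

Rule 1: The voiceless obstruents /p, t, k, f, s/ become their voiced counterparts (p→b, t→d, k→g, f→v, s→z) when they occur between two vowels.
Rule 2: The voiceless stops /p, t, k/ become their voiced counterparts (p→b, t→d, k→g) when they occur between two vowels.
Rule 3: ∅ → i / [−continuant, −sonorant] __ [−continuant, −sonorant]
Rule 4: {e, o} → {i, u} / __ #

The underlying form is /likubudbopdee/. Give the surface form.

ligubudibopidei

Rule 1 (intervocalic voicing): /k/ is a voiceless obstruent between vowels /i/ and /u/, so it voices to [g]. /likubudbopdee/ → ligubudbopdee.
Rule 2 (intervocalic voicing): no segment meets the environment; /ligubudbopdee/ is unchanged.
Rule 3 (stop-cluster i-epenthesis): /d/ and /b/ form a stop–stop cluster, so [i] is inserted between them. /p/ and /d/ form a stop–stop cluster, so [i] is inserted between them. /ligubudbopdee/ → ligubudibopidee.
Rule 4 (final vowel raising): /e/ is a mid vowel in word-final position, so it raises to [i]. /ligubudibopidee/ → ligubudibopidei.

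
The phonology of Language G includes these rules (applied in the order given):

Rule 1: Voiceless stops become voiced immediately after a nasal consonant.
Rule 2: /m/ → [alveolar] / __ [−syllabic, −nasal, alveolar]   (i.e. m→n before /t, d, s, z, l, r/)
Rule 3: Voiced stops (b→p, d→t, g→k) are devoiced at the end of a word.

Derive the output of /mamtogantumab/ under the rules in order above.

mandogandumap

Rule 1 (post-nasal voicing): /t/ is a voiceless stop immediately after the nasal /m/, so it voices to [d]. /t/ is a voiceless stop immediately after the nasal /n/, so it voices to [d]. /mamtogantumab/ → mamdogandumab.
Rule 2 (nasal place assimilation): /m/ precedes the alveolar consonant /d/, so it assimilates in place to [n]. /mamdogandumab/ → mandogandumab.
Rule 3 (final devoicing): /b/ is a voiced stop in word-final position, so it devoices to [p]. /mandogandumab/ → mandogandumap.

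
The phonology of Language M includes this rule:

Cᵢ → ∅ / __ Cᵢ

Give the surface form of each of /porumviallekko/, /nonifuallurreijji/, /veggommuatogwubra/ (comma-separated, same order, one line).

/porumviallekko/: /ll/ is a geminate; the first /l/ deletes. /kk/ is a geminate; the first /k/ deletes. → [porumvialeko].
/nonifuallurreijji/: /ll/ is a geminate; the first /l/ deletes. /rr/ is a geminate; the first /r/ deletes. /jj/ is a geminate; the first /j/ deletes. → [nonifualureiji].
/veggommuatogwubra/: /gg/ is a geminate; the first /g/ deletes. /mm/ is a geminate; the first /m/ deletes. → [vegomuatogwubra].

porumvialeko, nonifualureiji, vegomuatogwubra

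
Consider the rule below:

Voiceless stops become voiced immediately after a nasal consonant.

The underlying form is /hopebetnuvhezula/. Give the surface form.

No segment of /hopebetnuvhezula/ meets the structural description of the rule, so the form surfaces unchanged.

hopebetnuvhezula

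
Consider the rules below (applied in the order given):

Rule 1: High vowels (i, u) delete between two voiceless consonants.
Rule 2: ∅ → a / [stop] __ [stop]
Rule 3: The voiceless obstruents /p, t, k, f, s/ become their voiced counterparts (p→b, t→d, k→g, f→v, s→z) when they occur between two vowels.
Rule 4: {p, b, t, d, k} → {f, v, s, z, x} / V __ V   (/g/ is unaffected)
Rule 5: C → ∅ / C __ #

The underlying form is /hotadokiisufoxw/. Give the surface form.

Rule 1 (high vowel syncope): /u/ is a high vowel flanked by voiceless consonants /s/ and /f/, so it deletes. /hotadokiisufoxw/ → hotadokiisfoxw.
Rule 2 (stop-cluster a-epenthesis): no segment meets the environment; /hotadokiisfoxw/ is unchanged.
Rule 3 (intervocalic voicing): /t/ is a voiceless obstruent between vowels /o/ and /a/, so it voices to [d]. /k/ is a voiceless obstruent between vowels /o/ and /i/, so it voices to [g]. /hotadokiisfoxw/ → hodadogiisfoxw.
Rule 4 (intervocalic spirantization): /d/ is a stop between vowels /o/ and /a/, so it spirantizes to the fricative [z]. /d/ is a stop between vowels /a/ and /o/, so it spirantizes to the fricative [z]. /hodadogiisfoxw/ → hozazogiisfoxw.
Rule 5 (final cluster simplification): /w/ is the second consonant of a word-final cluster /xw/, so it deletes. /hozazogiisfoxw/ → hozazogiisfox.

hozazogiisfox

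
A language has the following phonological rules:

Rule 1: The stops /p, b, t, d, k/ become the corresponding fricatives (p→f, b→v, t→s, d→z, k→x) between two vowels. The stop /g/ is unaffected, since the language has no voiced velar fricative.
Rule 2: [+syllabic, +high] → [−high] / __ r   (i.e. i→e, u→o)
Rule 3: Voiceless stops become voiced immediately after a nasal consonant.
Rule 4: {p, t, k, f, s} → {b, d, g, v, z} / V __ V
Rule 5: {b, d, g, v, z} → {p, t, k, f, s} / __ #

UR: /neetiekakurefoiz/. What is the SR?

Rule 1 (intervocalic spirantization): /t/ is a stop between vowels /e/ and /i/, so it spirantizes to the fricative [s]. /k/ is a stop between vowels /e/ and /a/, so it spirantizes to the fricative [x]. /k/ is a stop between vowels /a/ and /u/, so it spirantizes to the fricative [x]. /neetiekakurefoiz/ → neesiexaxurefoiz.
Rule 2 (pre-rhotic lowering): /u/ is a high vowel immediately before /r/, so it lowers to [o]. /neesiexaxurefoiz/ → neesiexaxorefoiz.
Rule 3 (post-nasal voicing): no segment meets the environment; /neesiexaxorefoiz/ is unchanged.
Rule 4 (intervocalic voicing): /s/ is a voiceless obstruent between vowels /e/ and /i/, so it voices to [z]. /f/ is a voiceless obstruent between vowels /e/ and /o/, so it voices to [v]. /neesiexaxorefoiz/ → neeziexaxorevoiz.
Rule 5 (final devoicing): /z/ is a voiced obstruent in word-final position, so it devoices to [s]. /neeziexaxorevoiz/ → neeziexaxorevois.

neeziexaxorevois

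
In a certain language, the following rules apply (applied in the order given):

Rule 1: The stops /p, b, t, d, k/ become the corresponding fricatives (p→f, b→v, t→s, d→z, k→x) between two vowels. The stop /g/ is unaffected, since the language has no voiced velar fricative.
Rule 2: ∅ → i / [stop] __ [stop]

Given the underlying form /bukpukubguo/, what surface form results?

bukipuxubiguo

Rule 1 (intervocalic spirantization): /k/ is a stop between vowels /u/ and /u/, so it spirantizes to the fricative [x]. /bukpukubguo/ → bukpuxubguo.
Rule 2 (stop-cluster i-epenthesis): /k/ and /p/ form a stop–stop cluster, so [i] is inserted between them. /b/ and /g/ form a stop–stop cluster, so [i] is inserted between them. /bukpuxubguo/ → bukipuxubiguo.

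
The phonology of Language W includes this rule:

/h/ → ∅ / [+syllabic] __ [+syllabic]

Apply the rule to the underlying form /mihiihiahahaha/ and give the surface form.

miiiiaaaa

/h/ occurs between vowels /i/ and /i/, so it deletes.
/h/ occurs between vowels /i/ and /i/, so it deletes.
/h/ occurs between vowels /a/ and /a/, so it deletes.
/h/ occurs between vowels /a/ and /a/, so it deletes.
/h/ occurs between vowels /a/ and /a/, so it deletes.
Surface form: [miiiiaaaa].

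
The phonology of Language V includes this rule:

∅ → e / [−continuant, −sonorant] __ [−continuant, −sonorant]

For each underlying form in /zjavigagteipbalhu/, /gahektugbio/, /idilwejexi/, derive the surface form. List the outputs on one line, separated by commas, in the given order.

/zjavigagteipbalhu/: /g/ and /t/ form a stop–stop cluster, so [e] is inserted between them. /p/ and /b/ form a stop–stop cluster, so [e] is inserted between them. → [zjavigageteipebalhu].
/gahektugbio/: /k/ and /t/ form a stop–stop cluster, so [e] is inserted between them. /g/ and /b/ form a stop–stop cluster, so [e] is inserted between them. → [gaheketugebio].
/idilwejexi/: the rule's environment is not met; surfaces unchanged as [idilwejexi].

zjavigageteipebalhu, gaheketugebio, idilwejexi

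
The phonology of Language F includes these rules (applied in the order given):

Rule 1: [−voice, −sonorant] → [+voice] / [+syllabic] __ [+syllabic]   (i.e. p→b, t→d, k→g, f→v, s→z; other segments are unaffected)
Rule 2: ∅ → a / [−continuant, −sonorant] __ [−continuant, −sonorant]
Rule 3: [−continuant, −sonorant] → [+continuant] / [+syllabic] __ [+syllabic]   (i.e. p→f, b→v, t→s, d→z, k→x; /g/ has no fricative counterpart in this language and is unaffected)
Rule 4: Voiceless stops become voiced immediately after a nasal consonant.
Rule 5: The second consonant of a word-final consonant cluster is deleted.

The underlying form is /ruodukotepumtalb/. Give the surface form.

ruozugozevumdal

Rule 1 (intervocalic voicing): /k/ is a voiceless obstruent between vowels /u/ and /o/, so it voices to [g]. /t/ is a voiceless obstruent between vowels /o/ and /e/, so it voices to [d]. /p/ is a voiceless obstruent between vowels /e/ and /u/, so it voices to [b]. /ruodukotepumtalb/ → ruodugodebumtalb.
Rule 2 (stop-cluster a-epenthesis): no segment meets the environment; /ruodugodebumtalb/ is unchanged.
Rule 3 (intervocalic spirantization): /d/ is a stop between vowels /o/ and /u/, so it spirantizes to the fricative [z]. /d/ is a stop between vowels /o/ and /e/, so it spirantizes to the fricative [z]. /b/ is a stop between vowels /e/ and /u/, so it spirantizes to the fricative [v]. /ruodugodebumtalb/ → ruozugozevumtalb.
Rule 4 (post-nasal voicing): /t/ is a voiceless stop immediately after the nasal /m/, so it voices to [d]. /ruozugozevumtalb/ → ruozugozevumdalb.
Rule 5 (final cluster simplification): /b/ is the second consonant of a word-final cluster /lb/, so it deletes. /ruozugozevumdalb/ → ruozugozevumdal.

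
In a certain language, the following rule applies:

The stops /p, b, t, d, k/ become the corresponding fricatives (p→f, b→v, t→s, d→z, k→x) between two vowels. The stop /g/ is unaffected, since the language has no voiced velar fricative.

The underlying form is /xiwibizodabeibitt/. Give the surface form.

/b/ is a stop between vowels /i/ and /i/, so it spirantizes to the fricative [v].
/d/ is a stop between vowels /o/ and /a/, so it spirantizes to the fricative [z].
/b/ is a stop between vowels /a/ and /e/, so it spirantizes to the fricative [v].
/b/ is a stop between vowels /i/ and /i/, so it spirantizes to the fricative [v].
Surface form: [xiwivizozaveivitt].

xiwivizozaveivitt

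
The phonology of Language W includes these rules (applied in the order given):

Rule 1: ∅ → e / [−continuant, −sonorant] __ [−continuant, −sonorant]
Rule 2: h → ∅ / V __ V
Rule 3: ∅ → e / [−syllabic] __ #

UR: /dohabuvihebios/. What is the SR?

doabuviebiose

Rule 1 (stop-cluster e-epenthesis): no segment meets the environment; /dohabuvihebios/ is unchanged.
Rule 2 (intervocalic h-deletion): /h/ occurs between vowels /o/ and /a/, so it deletes. /h/ occurs between vowels /i/ and /e/, so it deletes. /dohabuvihebios/ → doabuviebios.
Rule 3 (final e-epenthesis): the form ends in the consonant /s/, so [e] is inserted word-finally. /doabuviebios/ → doabuviebiose.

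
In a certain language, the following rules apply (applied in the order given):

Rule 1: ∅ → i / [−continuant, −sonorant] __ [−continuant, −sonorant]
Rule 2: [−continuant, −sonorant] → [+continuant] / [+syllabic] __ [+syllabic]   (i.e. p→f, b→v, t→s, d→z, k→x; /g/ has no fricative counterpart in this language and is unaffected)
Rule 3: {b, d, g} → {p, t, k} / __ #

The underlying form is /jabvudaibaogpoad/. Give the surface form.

jabvuzaivaogifoat

Rule 1 (stop-cluster i-epenthesis): /g/ and /p/ form a stop–stop cluster, so [i] is inserted between them. /jabvudaibaogpoad/ → jabvudaibaogipoad.
Rule 2 (intervocalic spirantization): /d/ is a stop between vowels /u/ and /a/, so it spirantizes to the fricative [z]. /b/ is a stop between vowels /i/ and /a/, so it spirantizes to the fricative [v]. /p/ is a stop between vowels /i/ and /o/, so it spirantizes to the fricative [f]. /jabvudaibaogipoad/ → jabvuzaivaogifoad.
Rule 3 (final devoicing): /d/ is a voiced stop in word-final position, so it devoices to [t]. /jabvuzaivaogifoad/ → jabvuzaivaogifoat.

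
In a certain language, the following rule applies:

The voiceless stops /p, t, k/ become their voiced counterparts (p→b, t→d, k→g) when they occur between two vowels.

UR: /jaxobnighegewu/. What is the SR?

jaxobnighegewu

No segment of /jaxobnighegewu/ meets the structural description of the rule, so the form surfaces unchanged.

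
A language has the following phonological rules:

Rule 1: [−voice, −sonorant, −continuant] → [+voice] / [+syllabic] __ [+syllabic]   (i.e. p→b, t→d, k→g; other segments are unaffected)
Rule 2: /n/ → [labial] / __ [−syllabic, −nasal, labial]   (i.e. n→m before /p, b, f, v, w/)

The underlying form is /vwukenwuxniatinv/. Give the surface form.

Rule 1 (intervocalic voicing): /k/ is a voiceless stop between vowels /u/ and /e/, so it voices to [g]. /t/ is a voiceless stop between vowels /a/ and /i/, so it voices to [d]. /vwukenwuxniatinv/ → vwugenwuxniadinv.
Rule 2 (nasal place assimilation): /n/ precedes the labial consonant /w/, so it assimilates in place to [m]. /n/ precedes the labial consonant /v/, so it assimilates in place to [m]. /vwugenwuxniadinv/ → vwugemwuxniadimv.

vwugemwuxniadimv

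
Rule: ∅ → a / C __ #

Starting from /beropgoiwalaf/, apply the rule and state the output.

the form ends in the consonant /f/, so [a] is inserted word-finally.
Surface form: [beropgoiwalafa].

beropgoiwalafa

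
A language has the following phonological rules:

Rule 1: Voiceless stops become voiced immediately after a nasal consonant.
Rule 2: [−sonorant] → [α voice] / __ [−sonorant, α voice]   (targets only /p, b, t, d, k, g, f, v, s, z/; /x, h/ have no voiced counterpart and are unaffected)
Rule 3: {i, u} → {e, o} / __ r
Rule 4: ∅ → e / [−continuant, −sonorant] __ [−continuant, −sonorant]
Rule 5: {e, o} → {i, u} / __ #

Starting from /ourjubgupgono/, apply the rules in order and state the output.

Rule 1 (post-nasal voicing): no segment meets the environment; /ourjubgupgono/ is unchanged.
Rule 2 (regressive voicing assimilation): /p/ precedes the voiced obstruent /g/, so it voices to [b] by assimilation. /ourjubgupgono/ → ourjubgubgono.
Rule 3 (pre-rhotic lowering): /u/ is a high vowel immediately before /r/, so it lowers to [o]. /ourjubgubgono/ → oorjubgubgono.
Rule 4 (stop-cluster e-epenthesis): /b/ and /g/ form a stop–stop cluster, so [e] is inserted between them. /b/ and /g/ form a stop–stop cluster, so [e] is inserted between them. /oorjubgubgono/ → oorjubegubegono.
Rule 5 (final vowel raising): /o/ is a mid vowel in word-final position, so it raises to [u]. /oorjubegubegono/ → oorjubegubegonu.

oorjubegubegonu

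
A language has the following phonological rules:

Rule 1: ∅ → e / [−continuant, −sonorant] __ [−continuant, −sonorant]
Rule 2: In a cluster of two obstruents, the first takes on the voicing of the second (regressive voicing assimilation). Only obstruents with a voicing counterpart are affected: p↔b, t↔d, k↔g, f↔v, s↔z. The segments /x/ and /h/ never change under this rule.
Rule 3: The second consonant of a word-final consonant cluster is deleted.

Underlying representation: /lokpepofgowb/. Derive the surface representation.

lokepepovgow

Rule 1 (stop-cluster e-epenthesis): /k/ and /p/ form a stop–stop cluster, so [e] is inserted between them. /lokpepofgowb/ → lokepepofgowb.
Rule 2 (regressive voicing assimilation): /f/ precedes the voiced obstruent /g/, so it voices to [v] by assimilation. /lokepepofgowb/ → lokepepovgowb.
Rule 3 (final cluster simplification): /b/ is the second consonant of a word-final cluster /wb/, so it deletes. /lokepepovgowb/ → lokepepovgow.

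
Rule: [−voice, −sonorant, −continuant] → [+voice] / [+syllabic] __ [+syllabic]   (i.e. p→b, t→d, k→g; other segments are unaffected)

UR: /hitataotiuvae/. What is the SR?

/t/ is a voiceless stop between vowels /i/ and /a/, so it voices to [d].
/t/ is a voiceless stop between vowels /a/ and /a/, so it voices to [d].
/t/ is a voiceless stop between vowels /o/ and /i/, so it voices to [d].
Surface form: [hidadaodiuvae].

hidadaodiuvae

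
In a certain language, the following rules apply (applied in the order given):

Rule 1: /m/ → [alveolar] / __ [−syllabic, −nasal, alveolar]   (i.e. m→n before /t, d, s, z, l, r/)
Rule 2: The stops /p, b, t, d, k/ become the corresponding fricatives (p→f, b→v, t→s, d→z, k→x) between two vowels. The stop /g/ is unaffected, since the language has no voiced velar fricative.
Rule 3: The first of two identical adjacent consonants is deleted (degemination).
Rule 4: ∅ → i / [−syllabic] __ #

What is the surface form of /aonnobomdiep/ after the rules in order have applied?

aonovondiepi

Rule 1 (nasal place assimilation): /m/ precedes the alveolar consonant /d/, so it assimilates in place to [n]. /aonnobomdiep/ → aonnobondiep.
Rule 2 (intervocalic spirantization): /b/ is a stop between vowels /o/ and /o/, so it spirantizes to the fricative [v]. /aonnobondiep/ → aonnovondiep.
Rule 3 (degemination): /nn/ is a geminate; the first /n/ deletes. /aonnovondiep/ → aonovondiep.
Rule 4 (final i-epenthesis): the form ends in the consonant /p/, so [i] is inserted word-finally. /aonovondiep/ → aonovondiepi.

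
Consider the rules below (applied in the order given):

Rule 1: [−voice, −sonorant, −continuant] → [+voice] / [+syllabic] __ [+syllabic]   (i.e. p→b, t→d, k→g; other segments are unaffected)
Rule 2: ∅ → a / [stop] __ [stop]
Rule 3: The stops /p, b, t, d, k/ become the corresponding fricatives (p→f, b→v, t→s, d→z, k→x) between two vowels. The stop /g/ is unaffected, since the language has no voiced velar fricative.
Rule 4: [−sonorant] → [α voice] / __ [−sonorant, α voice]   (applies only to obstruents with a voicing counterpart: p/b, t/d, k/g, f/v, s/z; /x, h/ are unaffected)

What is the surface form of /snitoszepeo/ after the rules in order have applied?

snizozzeveo

Rule 1 (intervocalic voicing): /t/ is a voiceless stop between vowels /i/ and /o/, so it voices to [d]. /p/ is a voiceless stop between vowels /e/ and /e/, so it voices to [b]. /snitoszepeo/ → snidoszebeo.
Rule 2 (stop-cluster a-epenthesis): no segment meets the environment; /snidoszebeo/ is unchanged.
Rule 3 (intervocalic spirantization): /d/ is a stop between vowels /i/ and /o/, so it spirantizes to the fricative [z]. /b/ is a stop between vowels /e/ and /e/, so it spirantizes to the fricative [v]. /snidoszebeo/ → snizoszeveo.
Rule 4 (regressive voicing assimilation): /s/ precedes the voiced obstruent /z/, so it voices to [z] by assimilation. /snizoszeveo/ → snizozzeveo.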